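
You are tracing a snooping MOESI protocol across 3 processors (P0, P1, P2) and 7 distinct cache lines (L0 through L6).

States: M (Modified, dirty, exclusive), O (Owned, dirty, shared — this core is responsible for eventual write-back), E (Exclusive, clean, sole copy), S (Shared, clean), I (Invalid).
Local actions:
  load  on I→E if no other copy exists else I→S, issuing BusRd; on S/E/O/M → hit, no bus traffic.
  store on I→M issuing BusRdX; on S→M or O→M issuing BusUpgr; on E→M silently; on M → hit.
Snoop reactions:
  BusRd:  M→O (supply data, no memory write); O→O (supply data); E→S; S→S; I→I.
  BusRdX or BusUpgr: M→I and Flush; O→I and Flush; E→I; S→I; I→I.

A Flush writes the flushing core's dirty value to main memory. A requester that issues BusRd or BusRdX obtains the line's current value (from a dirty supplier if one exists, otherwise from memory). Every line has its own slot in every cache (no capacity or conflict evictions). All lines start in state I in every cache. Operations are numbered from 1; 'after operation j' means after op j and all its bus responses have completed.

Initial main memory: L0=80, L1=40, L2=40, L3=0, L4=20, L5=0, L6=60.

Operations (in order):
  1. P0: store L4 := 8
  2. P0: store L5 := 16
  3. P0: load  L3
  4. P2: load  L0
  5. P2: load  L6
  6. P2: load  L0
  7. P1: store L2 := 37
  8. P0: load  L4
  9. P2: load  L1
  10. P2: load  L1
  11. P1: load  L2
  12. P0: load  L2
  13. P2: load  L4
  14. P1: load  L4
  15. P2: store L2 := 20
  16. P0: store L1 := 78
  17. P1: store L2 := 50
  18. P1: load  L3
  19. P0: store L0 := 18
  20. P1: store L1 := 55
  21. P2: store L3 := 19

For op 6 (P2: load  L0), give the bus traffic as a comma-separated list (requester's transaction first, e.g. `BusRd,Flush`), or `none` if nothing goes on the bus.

[1] P0: store L4 := 8 | P0:M(8), P1:I, P2:I | bus: BusRdX
[2] P0: store L5 := 16 | P0:M(16), P1:I, P2:I | bus: BusRdX
[3] P0: load  L3 | P0:E(0), P1:I, P2:I | bus: BusRd
[4] P2: load  L0 | P0:I, P1:I, P2:E(80) | bus: BusRd
[5] P2: load  L6 | P0:I, P1:I, P2:E(60) | bus: BusRd
[6] P2: load  L0 | P0:I, P1:I, P2:E(80) | bus: none
[7] P1: store L2 := 37 | P0:I, P1:M(37), P2:I | bus: BusRdX
[8] P0: load  L4 | P0:M(8), P1:I, P2:I | bus: none
[9] P2: load  L1 | P0:I, P1:I, P2:E(40) | bus: BusRd
[10] P2: load  L1 | P0:I, P1:I, P2:E(40) | bus: none
[11] P1: load  L2 | P0:I, P1:M(37), P2:I | bus: none
[12] P0: load  L2 | P0:S(37), P1:O(37), P2:I | bus: BusRd
[13] P2: load  L4 | P0:O(8), P1:I, P2:S(8) | bus: BusRd
[14] P1: load  L4 | P0:O(8), P1:S(8), P2:S(8) | bus: BusRd
[15] P2: store L2 := 20 | P0:I, P1:I, P2:M(20) | bus: BusRdX,Flush
[16] P0: store L1 := 78 | P0:M(78), P1:I, P2:I | bus: BusRdX
[17] P1: store L2 := 50 | P0:I, P1:M(50), P2:I | bus: BusRdX,Flush
[18] P1: load  L3 | P0:S(0), P1:S(0), P2:I | bus: BusRd
[19] P0: store L0 := 18 | P0:M(18), P1:I, P2:I | bus: BusRdX
[20] P1: store L1 := 55 | P0:I, P1:M(55), P2:I | bus: BusRdX,Flush
[21] P2: store L3 := 19 | P0:I, P1:I, P2:M(19) | bus: BusRdX

bus = none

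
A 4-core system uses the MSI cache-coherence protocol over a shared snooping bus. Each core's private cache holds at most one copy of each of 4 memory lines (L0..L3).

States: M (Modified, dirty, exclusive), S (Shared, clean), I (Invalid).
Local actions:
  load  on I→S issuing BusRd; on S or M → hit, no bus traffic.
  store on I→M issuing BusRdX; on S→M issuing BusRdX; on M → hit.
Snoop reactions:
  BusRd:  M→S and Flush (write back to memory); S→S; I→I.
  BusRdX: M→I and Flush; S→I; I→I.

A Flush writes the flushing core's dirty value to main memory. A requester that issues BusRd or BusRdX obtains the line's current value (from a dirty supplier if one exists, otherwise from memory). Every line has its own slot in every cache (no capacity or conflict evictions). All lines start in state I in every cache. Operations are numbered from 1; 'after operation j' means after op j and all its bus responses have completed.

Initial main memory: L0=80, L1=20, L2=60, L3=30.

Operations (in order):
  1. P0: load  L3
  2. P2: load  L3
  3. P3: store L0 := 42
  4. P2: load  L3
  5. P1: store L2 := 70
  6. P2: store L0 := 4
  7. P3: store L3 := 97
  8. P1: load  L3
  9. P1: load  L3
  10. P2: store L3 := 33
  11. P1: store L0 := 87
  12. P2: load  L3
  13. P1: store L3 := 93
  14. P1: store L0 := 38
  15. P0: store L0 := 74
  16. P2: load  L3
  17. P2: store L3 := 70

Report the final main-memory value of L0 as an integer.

step 1: P0: load  L3  ⟶  SIII  (L3)  txn=BusRd  M[L3]=30
step 2: P2: load  L3  ⟶  SISI  (L3)  txn=BusRd  M[L3]=30
step 3: P3: store L0 := 42  ⟶  IIIM  (L0)  txn=BusRdX  M[L0]=80
step 4: P2: load  L3  ⟶  SISI  (L3)  txn=∅  M[L3]=30
step 5: P1: store L2 := 70  ⟶  IMII  (L2)  txn=BusRdX  M[L2]=60
step 6: P2: store L0 := 4  ⟶  IIMI  (L0)  txn=BusRdX+Flush  M[L0]=42
step 7: P3: store L3 := 97  ⟶  IIIM  (L3)  txn=BusRdX  M[L3]=30
step 8: P1: load  L3  ⟶  ISIS  (L3)  txn=BusRd+Flush  M[L3]=97
step 9: P1: load  L3  ⟶  ISIS  (L3)  txn=∅  M[L3]=97
step 10: P2: store L3 := 33  ⟶  IIMI  (L3)  txn=BusRdX  M[L3]=97
step 11: P1: store L0 := 87  ⟶  IMII  (L0)  txn=BusRdX+Flush  M[L0]=4
step 12: P2: load  L3  ⟶  IIMI  (L3)  txn=∅  M[L3]=97
step 13: P1: store L3 := 93  ⟶  IMII  (L3)  txn=BusRdX+Flush  M[L3]=33
step 14: P1: store L0 := 38  ⟶  IMII  (L0)  txn=∅  M[L0]=4
step 15: P0: store L0 := 74  ⟶  MIII  (L0)  txn=BusRdX+Flush  M[L0]=38
step 16: P2: load  L3  ⟶  ISSI  (L3)  txn=BusRd+Flush  M[L3]=93
step 17: P2: store L3 := 70  ⟶  IIMI  (L3)  txn=BusRdX  M[L3]=93

memory[L0] = 38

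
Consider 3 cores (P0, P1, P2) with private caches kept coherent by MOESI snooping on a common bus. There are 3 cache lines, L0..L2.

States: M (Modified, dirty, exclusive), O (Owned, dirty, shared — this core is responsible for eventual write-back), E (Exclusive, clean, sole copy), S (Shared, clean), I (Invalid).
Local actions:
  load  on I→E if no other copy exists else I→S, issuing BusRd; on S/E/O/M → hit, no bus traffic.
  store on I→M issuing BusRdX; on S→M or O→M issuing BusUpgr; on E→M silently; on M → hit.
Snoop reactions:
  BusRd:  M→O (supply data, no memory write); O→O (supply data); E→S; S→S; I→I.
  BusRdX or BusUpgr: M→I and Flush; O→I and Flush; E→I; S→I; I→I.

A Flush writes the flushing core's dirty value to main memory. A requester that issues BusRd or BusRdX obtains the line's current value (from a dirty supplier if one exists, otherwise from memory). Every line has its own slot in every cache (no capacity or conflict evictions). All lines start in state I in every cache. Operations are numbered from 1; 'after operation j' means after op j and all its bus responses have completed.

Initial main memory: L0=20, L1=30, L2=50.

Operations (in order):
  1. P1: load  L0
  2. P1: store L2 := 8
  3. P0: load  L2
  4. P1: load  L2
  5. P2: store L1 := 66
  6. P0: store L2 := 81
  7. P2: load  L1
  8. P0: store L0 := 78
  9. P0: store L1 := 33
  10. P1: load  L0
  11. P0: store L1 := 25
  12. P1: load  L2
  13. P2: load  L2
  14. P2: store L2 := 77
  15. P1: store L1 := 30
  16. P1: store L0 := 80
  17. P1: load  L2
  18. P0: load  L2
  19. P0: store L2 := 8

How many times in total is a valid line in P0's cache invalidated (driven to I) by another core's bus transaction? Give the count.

1. P1: load  L0  bus=[BusRd]  L0: P0=I P1=E P2=I  mem[L0]=20
2. P1: store L2 := 8  bus=[BusRdX]  L2: P0=I P1=M P2=I  mem[L2]=50
3. P0: load  L2  bus=[BusRd]  L2: P0=S P1=O P2=I  mem[L2]=50
4. P1: load  L2  bus=[-]  L2: P0=S P1=O P2=I  mem[L2]=50
5. P2: store L1 := 66  bus=[BusRdX]  L1: P0=I P1=I P2=M  mem[L1]=30
6. P0: store L2 := 81  bus=[BusUpgr,Flush]  L2: P0=M P1=I P2=I  mem[L2]=8
7. P2: load  L1  bus=[-]  L1: P0=I P1=I P2=M  mem[L1]=30
8. P0: store L0 := 78  bus=[BusRdX]  L0: P0=M P1=I P2=I  mem[L0]=20
9. P0: store L1 := 33  bus=[BusRdX,Flush]  L1: P0=M P1=I P2=I  mem[L1]=66
10. P1: load  L0  bus=[BusRd]  L0: P0=O P1=S P2=I  mem[L0]=20
11. P0: store L1 := 25  bus=[-]  L1: P0=M P1=I P2=I  mem[L1]=66
12. P1: load  L2  bus=[BusRd]  L2: P0=O P1=S P2=I  mem[L2]=8
13. P2: load  L2  bus=[BusRd]  L2: P0=O P1=S P2=S  mem[L2]=8
14. P2: store L2 := 77  bus=[BusUpgr,Flush]  L2: P0=I P1=I P2=M  mem[L2]=81
15. P1: store L1 := 30  bus=[BusRdX,Flush]  L1: P0=I P1=M P2=I  mem[L1]=25
16. P1: store L0 := 80  bus=[BusUpgr,Flush]  L0: P0=I P1=M P2=I  mem[L0]=78
17. P1: load  L2  bus=[BusRd]  L2: P0=I P1=S P2=O  mem[L2]=81
18. P0: load  L2  bus=[BusRd]  L2: P0=S P1=S P2=O  mem[L2]=81
19. P0: store L2 := 8  bus=[BusUpgr,Flush]  L2: P0=M P1=I P2=I  mem[L2]=77

invalidations = 3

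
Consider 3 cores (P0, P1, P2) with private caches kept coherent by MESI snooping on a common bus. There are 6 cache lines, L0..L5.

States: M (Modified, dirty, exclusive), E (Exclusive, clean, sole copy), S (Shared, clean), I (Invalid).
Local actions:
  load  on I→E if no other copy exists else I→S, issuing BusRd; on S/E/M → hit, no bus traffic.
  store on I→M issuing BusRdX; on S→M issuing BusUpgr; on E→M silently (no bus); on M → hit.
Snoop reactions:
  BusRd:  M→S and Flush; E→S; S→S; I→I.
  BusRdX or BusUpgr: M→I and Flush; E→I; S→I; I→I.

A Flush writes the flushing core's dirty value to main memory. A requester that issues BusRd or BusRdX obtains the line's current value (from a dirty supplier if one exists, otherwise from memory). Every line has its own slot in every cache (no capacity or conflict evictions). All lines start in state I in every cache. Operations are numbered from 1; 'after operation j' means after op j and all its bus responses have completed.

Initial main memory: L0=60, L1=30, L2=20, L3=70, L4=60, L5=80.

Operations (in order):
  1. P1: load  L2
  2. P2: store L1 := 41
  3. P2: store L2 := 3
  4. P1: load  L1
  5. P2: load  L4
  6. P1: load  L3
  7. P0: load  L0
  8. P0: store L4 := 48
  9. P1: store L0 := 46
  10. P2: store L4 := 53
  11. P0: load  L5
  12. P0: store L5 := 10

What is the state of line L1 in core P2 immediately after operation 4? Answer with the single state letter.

state = S

[1] P1: load  L2 | P0:I, P1:E(20), P2:I | bus: BusRd
[2] P2: store L1 := 41 | P0:I, P1:I, P2:M(41) | bus: BusRdX
[3] P2: store L2 := 3 | P0:I, P1:I, P2:M(3) | bus: BusRdX
[4] P1: load  L1 | P0:I, P1:S(41), P2:S(41) | bus: BusRd,Flush
[5] P2: load  L4 | P0:I, P1:I, P2:E(60) | bus: BusRd
[6] P1: load  L3 | P0:I, P1:E(70), P2:I | bus: BusRd
[7] P0: load  L0 | P0:E(60), P1:I, P2:I | bus: BusRd
[8] P0: store L4 := 48 | P0:M(48), P1:I, P2:I | bus: BusRdX
[9] P1: store L0 := 46 | P0:I, P1:M(46), P2:I | bus: BusRdX
[10] P2: store L4 := 53 | P0:I, P1:I, P2:M(53) | bus: BusRdX,Flush
[11] P0: load  L5 | P0:E(80), P1:I, P2:I | bus: BusRd
[12] P0: store L5 := 10 | P0:M(10), P1:I, P2:I | bus: none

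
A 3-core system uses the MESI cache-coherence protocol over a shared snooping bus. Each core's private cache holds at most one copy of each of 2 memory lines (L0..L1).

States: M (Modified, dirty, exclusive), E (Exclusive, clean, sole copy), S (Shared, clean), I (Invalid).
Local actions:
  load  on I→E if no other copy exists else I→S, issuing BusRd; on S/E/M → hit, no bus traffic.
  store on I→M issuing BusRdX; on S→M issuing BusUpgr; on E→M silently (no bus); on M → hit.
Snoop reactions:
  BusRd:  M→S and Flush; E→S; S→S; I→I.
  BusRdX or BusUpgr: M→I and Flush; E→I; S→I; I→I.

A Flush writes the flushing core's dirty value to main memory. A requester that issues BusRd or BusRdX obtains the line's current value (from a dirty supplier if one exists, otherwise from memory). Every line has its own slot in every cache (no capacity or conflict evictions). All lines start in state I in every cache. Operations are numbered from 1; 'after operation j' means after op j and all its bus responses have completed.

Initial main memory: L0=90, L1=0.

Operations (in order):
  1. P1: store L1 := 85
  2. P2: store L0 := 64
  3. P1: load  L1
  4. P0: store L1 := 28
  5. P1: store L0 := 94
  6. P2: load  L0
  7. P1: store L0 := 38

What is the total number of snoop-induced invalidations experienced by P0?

step 1: P1: store L1 := 85  ⟶  IMI  (L1)  txn=BusRdX  M[L1]=0
step 2: P2: store L0 := 64  ⟶  IIM  (L0)  txn=BusRdX  M[L0]=90
step 3: P1: load  L1  ⟶  IMI  (L1)  txn=∅  M[L1]=0
step 4: P0: store L1 := 28  ⟶  MII  (L1)  txn=BusRdX+Flush  M[L1]=85
step 5: P1: store L0 := 94  ⟶  IMI  (L0)  txn=BusRdX+Flush  M[L0]=64
step 6: P2: load  L0  ⟶  ISS  (L0)  txn=BusRd+Flush  M[L0]=94
step 7: P1: store L0 := 38  ⟶  IMI  (L0)  txn=BusUpgr  M[L0]=94

invalidations = 0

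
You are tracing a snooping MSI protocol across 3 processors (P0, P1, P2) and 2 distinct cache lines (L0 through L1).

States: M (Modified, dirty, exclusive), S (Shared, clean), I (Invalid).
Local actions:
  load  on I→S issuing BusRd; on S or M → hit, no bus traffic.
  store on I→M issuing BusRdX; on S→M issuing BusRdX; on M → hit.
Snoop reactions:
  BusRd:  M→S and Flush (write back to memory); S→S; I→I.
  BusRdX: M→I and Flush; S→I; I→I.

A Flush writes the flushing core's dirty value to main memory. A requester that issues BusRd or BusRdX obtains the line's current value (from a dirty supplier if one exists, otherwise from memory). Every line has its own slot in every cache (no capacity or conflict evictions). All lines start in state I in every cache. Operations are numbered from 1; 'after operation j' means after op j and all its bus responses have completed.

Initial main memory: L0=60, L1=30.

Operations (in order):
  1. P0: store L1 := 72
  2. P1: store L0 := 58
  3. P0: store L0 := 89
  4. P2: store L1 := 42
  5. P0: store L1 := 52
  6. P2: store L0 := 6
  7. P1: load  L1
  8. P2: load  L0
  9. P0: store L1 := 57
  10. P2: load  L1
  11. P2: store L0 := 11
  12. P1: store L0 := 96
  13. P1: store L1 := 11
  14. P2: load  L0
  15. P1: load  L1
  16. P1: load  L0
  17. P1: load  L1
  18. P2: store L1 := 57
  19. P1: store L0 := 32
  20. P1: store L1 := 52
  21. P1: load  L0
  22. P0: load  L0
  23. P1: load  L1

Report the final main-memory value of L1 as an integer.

memory[L1] = 57

[1] P0: store L1 := 72 | P0:M(72), P1:I, P2:I | bus: BusRdX
[2] P1: store L0 := 58 | P0:I, P1:M(58), P2:I | bus: BusRdX
[3] P0: store L0 := 89 | P0:M(89), P1:I, P2:I | bus: BusRdX,Flush
[4] P2: store L1 := 42 | P0:I, P1:I, P2:M(42) | bus: BusRdX,Flush
[5] P0: store L1 := 52 | P0:M(52), P1:I, P2:I | bus: BusRdX,Flush
[6] P2: store L0 := 6 | P0:I, P1:I, P2:M(6) | bus: BusRdX,Flush
[7] P1: load  L1 | P0:S(52), P1:S(52), P2:I | bus: BusRd,Flush
[8] P2: load  L0 | P0:I, P1:I, P2:M(6) | bus: none
[9] P0: store L1 := 57 | P0:M(57), P1:I, P2:I | bus: BusRdX
[10] P2: load  L1 | P0:S(57), P1:I, P2:S(57) | bus: BusRd,Flush
[11] P2: store L0 := 11 | P0:I, P1:I, P2:M(11) | bus: none
[12] P1: store L0 := 96 | P0:I, P1:M(96), P2:I | bus: BusRdX,Flush
[13] P1: store L1 := 11 | P0:I, P1:M(11), P2:I | bus: BusRdX
[14] P2: load  L0 | P0:I, P1:S(96), P2:S(96) | bus: BusRd,Flush
[15] P1: load  L1 | P0:I, P1:M(11), P2:I | bus: none
[16] P1: load  L0 | P0:I, P1:S(96), P2:S(96) | bus: none
[17] P1: load  L1 | P0:I, P1:M(11), P2:I | bus: none
[18] P2: store L1 := 57 | P0:I, P1:I, P2:M(57) | bus: BusRdX,Flush
[19] P1: store L0 := 32 | P0:I, P1:M(32), P2:I | bus: BusRdX
[20] P1: store L1 := 52 | P0:I, P1:M(52), P2:I | bus: BusRdX,Flush
[21] P1: load  L0 | P0:I, P1:M(32), P2:I | bus: none
[22] P0: load  L0 | P0:S(32), P1:S(32), P2:I | bus: BusRd,Flush
[23] P1: load  L1 | P0:I, P1:M(52), P2:I | bus: none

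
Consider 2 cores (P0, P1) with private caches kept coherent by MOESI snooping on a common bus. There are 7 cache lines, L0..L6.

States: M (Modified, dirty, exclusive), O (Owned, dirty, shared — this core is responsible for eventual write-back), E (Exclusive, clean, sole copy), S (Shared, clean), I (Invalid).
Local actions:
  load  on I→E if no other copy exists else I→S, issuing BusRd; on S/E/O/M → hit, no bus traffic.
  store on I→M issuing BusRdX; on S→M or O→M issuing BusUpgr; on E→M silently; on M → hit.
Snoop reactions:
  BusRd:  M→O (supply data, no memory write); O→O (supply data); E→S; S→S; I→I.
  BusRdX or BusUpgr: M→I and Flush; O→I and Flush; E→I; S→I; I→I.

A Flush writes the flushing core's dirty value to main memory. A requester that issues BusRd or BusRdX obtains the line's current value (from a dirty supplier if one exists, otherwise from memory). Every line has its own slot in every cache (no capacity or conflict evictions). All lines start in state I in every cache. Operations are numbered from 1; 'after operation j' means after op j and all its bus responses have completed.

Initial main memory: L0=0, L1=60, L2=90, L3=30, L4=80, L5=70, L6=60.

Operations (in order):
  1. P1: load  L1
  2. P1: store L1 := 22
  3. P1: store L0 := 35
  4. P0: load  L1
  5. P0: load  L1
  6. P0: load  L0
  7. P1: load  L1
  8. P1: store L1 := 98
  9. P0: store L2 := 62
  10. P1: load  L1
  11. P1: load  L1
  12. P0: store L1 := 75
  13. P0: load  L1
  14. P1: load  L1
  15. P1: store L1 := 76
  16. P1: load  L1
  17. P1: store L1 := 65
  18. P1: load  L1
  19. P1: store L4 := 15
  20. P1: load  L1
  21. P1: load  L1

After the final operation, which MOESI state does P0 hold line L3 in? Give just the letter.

step 1: P1: load  L1  ⟶  IE  (L1)  txn=BusRd  M[L1]=60
step 2: P1: store L1 := 22  ⟶  IM  (L1)  txn=∅  M[L1]=60
step 3: P1: store L0 := 35  ⟶  IM  (L0)  txn=BusRdX  M[L0]=0
step 4: P0: load  L1  ⟶  SO  (L1)  txn=BusRd  M[L1]=60
step 5: P0: load  L1  ⟶  SO  (L1)  txn=∅  M[L1]=60
step 6: P0: load  L0  ⟶  SO  (L0)  txn=BusRd  M[L0]=0
step 7: P1: load  L1  ⟶  SO  (L1)  txn=∅  M[L1]=60
step 8: P1: store L1 := 98  ⟶  IM  (L1)  txn=BusUpgr  M[L1]=60
step 9: P0: store L2 := 62  ⟶  MI  (L2)  txn=BusRdX  M[L2]=90
step 10: P1: load  L1  ⟶  IM  (L1)  txn=∅  M[L1]=60
step 11: P1: load  L1  ⟶  IM  (L1)  txn=∅  M[L1]=60
step 12: P0: store L1 := 75  ⟶  MI  (L1)  txn=BusRdX+Flush  M[L1]=98
step 13: P0: load  L1  ⟶  MI  (L1)  txn=∅  M[L1]=98
step 14: P1: load  L1  ⟶  OS  (L1)  txn=BusRd  M[L1]=98
step 15: P1: store L1 := 76  ⟶  IM  (L1)  txn=BusUpgr+Flush  M[L1]=75
step 16: P1: load  L1  ⟶  IM  (L1)  txn=∅  M[L1]=75
step 17: P1: store L1 := 65  ⟶  IM  (L1)  txn=∅  M[L1]=75
step 18: P1: load  L1  ⟶  IM  (L1)  txn=∅  M[L1]=75
step 19: P1: store L4 := 15  ⟶  IM  (L4)  txn=BusRdX  M[L4]=80
step 20: P1: load  L1  ⟶  IM  (L1)  txn=∅  M[L1]=75
step 21: P1: load  L1  ⟶  IM  (L1)  txn=∅  M[L1]=75

state = I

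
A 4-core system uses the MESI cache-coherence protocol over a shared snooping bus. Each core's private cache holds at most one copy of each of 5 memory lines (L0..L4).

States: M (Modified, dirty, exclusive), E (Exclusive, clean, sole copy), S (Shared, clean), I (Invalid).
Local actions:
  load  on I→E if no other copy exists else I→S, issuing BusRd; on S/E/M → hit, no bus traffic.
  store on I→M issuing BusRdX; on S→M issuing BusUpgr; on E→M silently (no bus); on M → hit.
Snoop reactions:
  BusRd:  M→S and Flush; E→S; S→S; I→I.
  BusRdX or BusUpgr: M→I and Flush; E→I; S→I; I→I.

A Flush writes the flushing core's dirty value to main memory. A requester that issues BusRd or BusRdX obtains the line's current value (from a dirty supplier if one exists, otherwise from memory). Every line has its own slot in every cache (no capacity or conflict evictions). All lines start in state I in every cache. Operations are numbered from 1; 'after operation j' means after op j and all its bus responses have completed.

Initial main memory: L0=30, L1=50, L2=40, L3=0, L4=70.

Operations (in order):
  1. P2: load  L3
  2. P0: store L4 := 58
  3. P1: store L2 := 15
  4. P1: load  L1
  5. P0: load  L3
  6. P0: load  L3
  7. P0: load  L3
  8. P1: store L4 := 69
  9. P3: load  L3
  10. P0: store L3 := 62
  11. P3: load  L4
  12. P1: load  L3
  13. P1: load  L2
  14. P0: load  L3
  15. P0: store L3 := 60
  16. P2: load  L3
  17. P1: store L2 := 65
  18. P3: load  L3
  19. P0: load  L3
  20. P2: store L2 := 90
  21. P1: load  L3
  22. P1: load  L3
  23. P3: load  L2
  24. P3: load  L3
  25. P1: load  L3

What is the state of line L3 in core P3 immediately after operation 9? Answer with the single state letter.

[1] P2: load  L3 | P0:I, P1:I, P2:E(0), P3:I | bus: BusRd
[2] P0: store L4 := 58 | P0:M(58), P1:I, P2:I, P3:I | bus: BusRdX
[3] P1: store L2 := 15 | P0:I, P1:M(15), P2:I, P3:I | bus: BusRdX
[4] P1: load  L1 | P0:I, P1:E(50), P2:I, P3:I | bus: BusRd
[5] P0: load  L3 | P0:S(0), P1:I, P2:S(0), P3:I | bus: BusRd
[6] P0: load  L3 | P0:S(0), P1:I, P2:S(0), P3:I | bus: none
[7] P0: load  L3 | P0:S(0), P1:I, P2:S(0), P3:I | bus: none
[8] P1: store L4 := 69 | P0:I, P1:M(69), P2:I, P3:I | bus: BusRdX,Flush
[9] P3: load  L3 | P0:S(0), P1:I, P2:S(0), P3:S(0) | bus: BusRd
[10] P0: store L3 := 62 | P0:M(62), P1:I, P2:I, P3:I | bus: BusUpgr
[11] P3: load  L4 | P0:I, P1:S(69), P2:I, P3:S(69) | bus: BusRd,Flush
[12] P1: load  L3 | P0:S(62), P1:S(62), P2:I, P3:I | bus: BusRd,Flush
[13] P1: load  L2 | P0:I, P1:M(15), P2:I, P3:I | bus: none
[14] P0: load  L3 | P0:S(62), P1:S(62), P2:I, P3:I | bus: none
[15] P0: store L3 := 60 | P0:M(60), P1:I, P2:I, P3:I | bus: BusUpgr
[16] P2: load  L3 | P0:S(60), P1:I, P2:S(60), P3:I | bus: BusRd,Flush
[17] P1: store L2 := 65 | P0:I, P1:M(65), P2:I, P3:I | bus: none
[18] P3: load  L3 | P0:S(60), P1:I, P2:S(60), P3:S(60) | bus: BusRd
[19] P0: load  L3 | P0:S(60), P1:I, P2:S(60), P3:S(60) | bus: none
[20] P2: store L2 := 90 | P0:I, P1:I, P2:M(90), P3:I | bus: BusRdX,Flush
[21] P1: load  L3 | P0:S(60), P1:S(60), P2:S(60), P3:S(60) | bus: BusRd
[22] P1: load  L3 | P0:S(60), P1:S(60), P2:S(60), P3:S(60) | bus: none
[23] P3: load  L2 | P0:I, P1:I, P2:S(90), P3:S(90) | bus: BusRd,Flush
[24] P3: load  L3 | P0:S(60), P1:S(60), P2:S(60), P3:S(60) | bus: none
[25] P1: load  L3 | P0:S(60), P1:S(60), P2:S(60), P3:S(60) | bus: none

state = S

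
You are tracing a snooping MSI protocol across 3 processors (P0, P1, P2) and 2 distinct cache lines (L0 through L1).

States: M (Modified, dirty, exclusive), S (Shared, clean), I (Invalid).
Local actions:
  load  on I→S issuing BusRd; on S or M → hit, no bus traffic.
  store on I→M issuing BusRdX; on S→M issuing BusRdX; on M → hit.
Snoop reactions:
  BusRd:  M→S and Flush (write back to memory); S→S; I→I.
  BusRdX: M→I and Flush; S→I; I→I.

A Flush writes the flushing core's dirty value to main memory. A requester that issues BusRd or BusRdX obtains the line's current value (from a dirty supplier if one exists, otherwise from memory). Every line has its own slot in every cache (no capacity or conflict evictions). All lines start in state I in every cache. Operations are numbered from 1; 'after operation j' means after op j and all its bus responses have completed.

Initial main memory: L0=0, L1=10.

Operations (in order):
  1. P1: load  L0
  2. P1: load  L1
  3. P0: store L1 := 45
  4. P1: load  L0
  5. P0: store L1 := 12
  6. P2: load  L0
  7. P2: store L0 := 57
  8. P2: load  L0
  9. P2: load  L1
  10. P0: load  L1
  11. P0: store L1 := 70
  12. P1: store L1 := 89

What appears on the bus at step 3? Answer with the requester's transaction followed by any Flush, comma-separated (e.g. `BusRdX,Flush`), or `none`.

step 1: P1: load  L0  ⟶  ISI  (L0)  txn=BusRd  M[L0]=0
step 2: P1: load  L1  ⟶  ISI  (L1)  txn=BusRd  M[L1]=10
step 3: P0: store L1 := 45  ⟶  MII  (L1)  txn=BusRdX  M[L1]=10
step 4: P1: load  L0  ⟶  ISI  (L0)  txn=∅  M[L0]=0
step 5: P0: store L1 := 12  ⟶  MII  (L1)  txn=∅  M[L1]=10
step 6: P2: load  L0  ⟶  ISS  (L0)  txn=BusRd  M[L0]=0
step 7: P2: store L0 := 57  ⟶  IIM  (L0)  txn=BusRdX  M[L0]=0
step 8: P2: load  L0  ⟶  IIM  (L0)  txn=∅  M[L0]=0
step 9: P2: load  L1  ⟶  SIS  (L1)  txn=BusRd+Flush  M[L1]=12
step 10: P0: load  L1  ⟶  SIS  (L1)  txn=∅  M[L1]=12
step 11: P0: store L1 := 70  ⟶  MII  (L1)  txn=BusRdX  M[L1]=12
step 12: P1: store L1 := 89  ⟶  IMI  (L1)  txn=BusRdX+Flush  M[L1]=70

bus = BusRdX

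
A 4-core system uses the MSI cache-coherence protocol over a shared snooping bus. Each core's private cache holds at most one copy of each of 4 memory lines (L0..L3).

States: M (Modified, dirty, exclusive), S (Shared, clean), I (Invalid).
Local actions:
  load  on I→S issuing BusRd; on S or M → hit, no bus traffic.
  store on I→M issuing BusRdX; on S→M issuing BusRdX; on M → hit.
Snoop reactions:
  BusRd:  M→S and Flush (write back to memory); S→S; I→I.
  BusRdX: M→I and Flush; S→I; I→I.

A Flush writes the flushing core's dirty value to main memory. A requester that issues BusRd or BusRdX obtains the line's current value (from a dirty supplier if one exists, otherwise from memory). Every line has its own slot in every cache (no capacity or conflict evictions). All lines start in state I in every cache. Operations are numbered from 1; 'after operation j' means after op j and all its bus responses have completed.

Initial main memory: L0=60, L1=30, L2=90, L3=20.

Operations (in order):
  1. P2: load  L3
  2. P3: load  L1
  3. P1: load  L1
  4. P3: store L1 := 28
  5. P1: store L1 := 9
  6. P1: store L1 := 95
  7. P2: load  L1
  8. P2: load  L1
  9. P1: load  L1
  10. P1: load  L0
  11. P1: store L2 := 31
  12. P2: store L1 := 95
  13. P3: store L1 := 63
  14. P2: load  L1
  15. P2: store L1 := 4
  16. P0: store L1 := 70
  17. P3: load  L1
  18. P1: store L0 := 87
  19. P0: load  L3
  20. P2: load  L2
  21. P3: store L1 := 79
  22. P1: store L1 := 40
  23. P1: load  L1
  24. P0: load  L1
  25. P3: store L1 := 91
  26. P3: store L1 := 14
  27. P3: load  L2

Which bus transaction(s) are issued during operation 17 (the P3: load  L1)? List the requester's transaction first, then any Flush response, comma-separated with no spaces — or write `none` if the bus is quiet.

  op1 P2: load  L3 → I/I/S/I on L3; bus BusRd; mem=20
  op2 P3: load  L1 → I/I/I/S on L1; bus BusRd; mem=30
  op3 P1: load  L1 → I/S/I/S on L1; bus BusRd; mem=30
  op4 P3: store L1 := 28 → I/I/I/M on L1; bus BusRdX; mem=30
  op5 P1: store L1 := 9 → I/M/I/I on L1; bus BusRdX Flush; mem=28
  op6 P1: store L1 := 95 → I/M/I/I on L1; bus (none); mem=28
  op7 P2: load  L1 → I/S/S/I on L1; bus BusRd Flush; mem=95
  op8 P2: load  L1 → I/S/S/I on L1; bus (none); mem=95
  op9 P1: load  L1 → I/S/S/I on L1; bus (none); mem=95
  op10 P1: load  L0 → I/S/I/I on L0; bus BusRd; mem=60
  op11 P1: store L2 := 31 → I/M/I/I on L2; bus BusRdX; mem=90
  op12 P2: store L1 := 95 → I/I/M/I on L1; bus BusRdX; mem=95
  op13 P3: store L1 := 63 → I/I/I/M on L1; bus BusRdX Flush; mem=95
  op14 P2: load  L1 → I/I/S/S on L1; bus BusRd Flush; mem=63
  op15 P2: store L1 := 4 → I/I/M/I on L1; bus BusRdX; mem=63
  op16 P0: store L1 := 70 → M/I/I/I on L1; bus BusRdX Flush; mem=4
  op17 P3: load  L1 → S/I/I/S on L1; bus BusRd Flush; mem=70
  op18 P1: store L0 := 87 → I/M/I/I on L0; bus BusRdX; mem=60
  op19 P0: load  L3 → S/I/S/I on L3; bus BusRd; mem=20
  op20 P2: load  L2 → I/S/S/I on L2; bus BusRd Flush; mem=31
  op21 P3: store L1 := 79 → I/I/I/M on L1; bus BusRdX; mem=70
  op22 P1: store L1 := 40 → I/M/I/I on L1; bus BusRdX Flush; mem=79
  op23 P1: load  L1 → I/M/I/I on L1; bus (none); mem=79
  op24 P0: load  L1 → S/S/I/I on L1; bus BusRd Flush; mem=40
  op25 P3: store L1 := 91 → I/I/I/M on L1; bus BusRdX; mem=40
  op26 P3: store L1 := 14 → I/I/I/M on L1; bus (none); mem=40
  op27 P3: load  L2 → I/S/S/S on L2; bus BusRd; mem=31

bus = BusRd,Flush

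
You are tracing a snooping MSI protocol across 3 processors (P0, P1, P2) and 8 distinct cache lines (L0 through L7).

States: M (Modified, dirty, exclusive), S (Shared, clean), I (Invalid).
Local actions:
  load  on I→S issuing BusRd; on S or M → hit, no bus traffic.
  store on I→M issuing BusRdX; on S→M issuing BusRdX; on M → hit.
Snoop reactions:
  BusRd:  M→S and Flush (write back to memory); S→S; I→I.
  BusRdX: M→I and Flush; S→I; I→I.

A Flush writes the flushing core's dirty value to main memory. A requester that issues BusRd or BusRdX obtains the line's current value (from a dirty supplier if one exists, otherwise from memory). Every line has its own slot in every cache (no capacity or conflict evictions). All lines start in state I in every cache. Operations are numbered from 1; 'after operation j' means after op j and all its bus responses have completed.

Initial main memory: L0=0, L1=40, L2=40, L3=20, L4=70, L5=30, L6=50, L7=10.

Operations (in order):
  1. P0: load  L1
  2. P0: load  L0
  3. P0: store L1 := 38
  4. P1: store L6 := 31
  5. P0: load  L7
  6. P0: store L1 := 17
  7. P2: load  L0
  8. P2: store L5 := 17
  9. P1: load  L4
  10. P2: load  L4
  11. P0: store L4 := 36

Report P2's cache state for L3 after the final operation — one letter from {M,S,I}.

step 1: P0: load  L1  ⟶  SII  (L1)  txn=BusRd  M[L1]=40
step 2: P0: load  L0  ⟶  SII  (L0)  txn=BusRd  M[L0]=0
step 3: P0: store L1 := 38  ⟶  MII  (L1)  txn=BusRdX  M[L1]=40
step 4: P1: store L6 := 31  ⟶  IMI  (L6)  txn=BusRdX  M[L6]=50
step 5: P0: load  L7  ⟶  SII  (L7)  txn=BusRd  M[L7]=10
step 6: P0: store L1 := 17  ⟶  MII  (L1)  txn=∅  M[L1]=40
step 7: P2: load  L0  ⟶  SIS  (L0)  txn=BusRd  M[L0]=0
step 8: P2: store L5 := 17  ⟶  IIM  (L5)  txn=BusRdX  M[L5]=30
step 9: P1: load  L4  ⟶  ISI  (L4)  txn=BusRd  M[L4]=70
step 10: P2: load  L4  ⟶  ISS  (L4)  txn=BusRd  M[L4]=70
step 11: P0: store L4 := 36  ⟶  MII  (L4)  txn=BusRdX  M[L4]=70

state = I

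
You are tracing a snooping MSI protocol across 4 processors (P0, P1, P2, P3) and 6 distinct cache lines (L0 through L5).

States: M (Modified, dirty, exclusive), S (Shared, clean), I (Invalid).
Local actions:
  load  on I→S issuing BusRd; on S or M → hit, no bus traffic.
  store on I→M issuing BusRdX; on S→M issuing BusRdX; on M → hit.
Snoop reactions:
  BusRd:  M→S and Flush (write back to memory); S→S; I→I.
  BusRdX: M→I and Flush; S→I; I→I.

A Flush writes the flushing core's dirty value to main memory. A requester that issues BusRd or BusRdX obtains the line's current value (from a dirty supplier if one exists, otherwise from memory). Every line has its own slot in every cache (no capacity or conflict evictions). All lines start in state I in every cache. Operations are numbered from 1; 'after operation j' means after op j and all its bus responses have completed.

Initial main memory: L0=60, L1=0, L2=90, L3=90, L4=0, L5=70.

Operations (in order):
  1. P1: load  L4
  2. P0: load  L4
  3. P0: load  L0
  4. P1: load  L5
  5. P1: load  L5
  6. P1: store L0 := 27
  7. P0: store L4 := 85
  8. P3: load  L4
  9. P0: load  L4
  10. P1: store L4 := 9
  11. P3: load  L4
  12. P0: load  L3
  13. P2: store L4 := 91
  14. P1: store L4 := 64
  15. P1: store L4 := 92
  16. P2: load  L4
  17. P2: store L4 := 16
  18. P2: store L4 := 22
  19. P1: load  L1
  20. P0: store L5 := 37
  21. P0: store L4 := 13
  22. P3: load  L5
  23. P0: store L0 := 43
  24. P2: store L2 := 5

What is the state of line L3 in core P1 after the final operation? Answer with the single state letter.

1. P1: load  L4  bus=[BusRd]  L4: P0=I P1=S P2=I P3=I  mem[L4]=0
2. P0: load  L4  bus=[BusRd]  L4: P0=S P1=S P2=I P3=I  mem[L4]=0
3. P0: load  L0  bus=[BusRd]  L0: P0=S P1=I P2=I P3=I  mem[L0]=60
4. P1: load  L5  bus=[BusRd]  L5: P0=I P1=S P2=I P3=I  mem[L5]=70
5. P1: load  L5  bus=[-]  L5: P0=I P1=S P2=I P3=I  mem[L5]=70
6. P1: store L0 := 27  bus=[BusRdX]  L0: P0=I P1=M P2=I P3=I  mem[L0]=60
7. P0: store L4 := 85  bus=[BusRdX]  L4: P0=M P1=I P2=I P3=I  mem[L4]=0
8. P3: load  L4  bus=[BusRd,Flush]  L4: P0=S P1=I P2=I P3=S  mem[L4]=85
9. P0: load  L4  bus=[-]  L4: P0=S P1=I P2=I P3=S  mem[L4]=85
10. P1: store L4 := 9  bus=[BusRdX]  L4: P0=I P1=M P2=I P3=I  mem[L4]=85
11. P3: load  L4  bus=[BusRd,Flush]  L4: P0=I P1=S P2=I P3=S  mem[L4]=9
12. P0: load  L3  bus=[BusRd]  L3: P0=S P1=I P2=I P3=I  mem[L3]=90
13. P2: store L4 := 91  bus=[BusRdX]  L4: P0=I P1=I P2=M P3=I  mem[L4]=9
14. P1: store L4 := 64  bus=[BusRdX,Flush]  L4: P0=I P1=M P2=I P3=I  mem[L4]=91
15. P1: store L4 := 92  bus=[-]  L4: P0=I P1=M P2=I P3=I  mem[L4]=91
16. P2: load  L4  bus=[BusRd,Flush]  L4: P0=I P1=S P2=S P3=I  mem[L4]=92
17. P2: store L4 := 16  bus=[BusRdX]  L4: P0=I P1=I P2=M P3=I  mem[L4]=92
18. P2: store L4 := 22  bus=[-]  L4: P0=I P1=I P2=M P3=I  mem[L4]=92
19. P1: load  L1  bus=[BusRd]  L1: P0=I P1=S P2=I P3=I  mem[L1]=0
20. P0: store L5 := 37  bus=[BusRdX]  L5: P0=M P1=I P2=I P3=I  mem[L5]=70
21. P0: store L4 := 13  bus=[BusRdX,Flush]  L4: P0=M P1=I P2=I P3=I  mem[L4]=22
22. P3: load  L5  bus=[BusRd,Flush]  L5: P0=S P1=I P2=I P3=S  mem[L5]=37
23. P0: store L0 := 43  bus=[BusRdX,Flush]  L0: P0=M P1=I P2=I P3=I  mem[L0]=27
24. P2: store L2 := 5  bus=[BusRdX]  L2: P0=I P1=I P2=M P3=I  mem[L2]=90

state = I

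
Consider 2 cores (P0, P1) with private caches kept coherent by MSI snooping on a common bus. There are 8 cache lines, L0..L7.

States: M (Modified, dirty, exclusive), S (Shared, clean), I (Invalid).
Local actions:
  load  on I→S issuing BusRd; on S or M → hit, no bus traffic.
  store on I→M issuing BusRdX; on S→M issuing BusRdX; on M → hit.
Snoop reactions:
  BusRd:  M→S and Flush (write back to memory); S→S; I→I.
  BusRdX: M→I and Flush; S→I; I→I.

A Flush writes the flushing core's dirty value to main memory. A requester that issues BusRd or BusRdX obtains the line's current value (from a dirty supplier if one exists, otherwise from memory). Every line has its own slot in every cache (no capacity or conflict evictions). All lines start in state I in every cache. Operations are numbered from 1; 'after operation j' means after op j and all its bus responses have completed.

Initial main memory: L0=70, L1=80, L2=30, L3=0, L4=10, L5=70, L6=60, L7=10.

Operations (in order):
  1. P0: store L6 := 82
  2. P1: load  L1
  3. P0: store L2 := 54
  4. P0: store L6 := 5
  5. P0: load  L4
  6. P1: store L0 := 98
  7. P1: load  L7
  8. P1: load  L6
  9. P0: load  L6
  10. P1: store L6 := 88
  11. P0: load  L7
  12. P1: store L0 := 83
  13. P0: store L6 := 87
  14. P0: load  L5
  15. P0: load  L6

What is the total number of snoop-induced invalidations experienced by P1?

[1] P0: store L6 := 82 | P0:M(82), P1:I | bus: BusRdX
[2] P1: load  L1 | P0:I, P1:S(80) | bus: BusRd
[3] P0: store L2 := 54 | P0:M(54), P1:I | bus: BusRdX
[4] P0: store L6 := 5 | P0:M(5), P1:I | bus: none
[5] P0: load  L4 | P0:S(10), P1:I | bus: BusRd
[6] P1: store L0 := 98 | P0:I, P1:M(98) | bus: BusRdX
[7] P1: load  L7 | P0:I, P1:S(10) | bus: BusRd
[8] P1: load  L6 | P0:S(5), P1:S(5) | bus: BusRd,Flush
[9] P0: load  L6 | P0:S(5), P1:S(5) | bus: none
[10] P1: store L6 := 88 | P0:I, P1:M(88) | bus: BusRdX
[11] P0: load  L7 | P0:S(10), P1:S(10) | bus: BusRd
[12] P1: store L0 := 83 | P0:I, P1:M(83) | bus: none
[13] P0: store L6 := 87 | P0:M(87), P1:I | bus: BusRdX,Flush
[14] P0: load  L5 | P0:S(70), P1:I | bus: BusRd
[15] P0: load  L6 | P0:M(87), P1:I | bus: none

invalidations = 1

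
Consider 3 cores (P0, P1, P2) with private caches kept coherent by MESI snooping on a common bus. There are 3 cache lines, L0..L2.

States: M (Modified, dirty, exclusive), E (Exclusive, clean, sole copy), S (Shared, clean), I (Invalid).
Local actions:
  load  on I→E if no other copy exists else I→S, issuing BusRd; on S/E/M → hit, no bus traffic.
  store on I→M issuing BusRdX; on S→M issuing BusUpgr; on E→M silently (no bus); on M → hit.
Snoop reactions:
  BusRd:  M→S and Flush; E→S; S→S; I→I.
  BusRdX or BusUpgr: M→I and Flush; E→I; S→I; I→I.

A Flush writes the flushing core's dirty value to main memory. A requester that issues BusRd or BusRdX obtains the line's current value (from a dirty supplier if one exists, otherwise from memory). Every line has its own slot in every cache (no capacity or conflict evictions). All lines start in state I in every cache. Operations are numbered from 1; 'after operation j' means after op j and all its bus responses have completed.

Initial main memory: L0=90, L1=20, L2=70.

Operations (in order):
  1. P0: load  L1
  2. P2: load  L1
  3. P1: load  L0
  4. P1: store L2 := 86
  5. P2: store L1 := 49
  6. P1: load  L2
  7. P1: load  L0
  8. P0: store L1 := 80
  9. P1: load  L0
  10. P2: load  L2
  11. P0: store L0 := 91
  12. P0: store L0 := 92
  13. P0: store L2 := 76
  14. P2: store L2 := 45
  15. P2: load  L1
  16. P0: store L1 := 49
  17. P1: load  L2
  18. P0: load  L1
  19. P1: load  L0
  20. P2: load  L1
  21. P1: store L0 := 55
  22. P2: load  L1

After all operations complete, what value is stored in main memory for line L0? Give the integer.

memory[L0] = 92

1. P0: load  L1  bus=[BusRd]  L1: P0=E P1=I P2=I  mem[L1]=20
2. P2: load  L1  bus=[BusRd]  L1: P0=S P1=I P2=S  mem[L1]=20
3. P1: load  L0  bus=[BusRd]  L0: P0=I P1=E P2=I  mem[L0]=90
4. P1: store L2 := 86  bus=[BusRdX]  L2: P0=I P1=M P2=I  mem[L2]=70
5. P2: store L1 := 49  bus=[BusUpgr]  L1: P0=I P1=I P2=M  mem[L1]=20
6. P1: load  L2  bus=[-]  L2: P0=I P1=M P2=I  mem[L2]=70
7. P1: load  L0  bus=[-]  L0: P0=I P1=E P2=I  mem[L0]=90
8. P0: store L1 := 80  bus=[BusRdX,Flush]  L1: P0=M P1=I P2=I  mem[L1]=49
9. P1: load  L0  bus=[-]  L0: P0=I P1=E P2=I  mem[L0]=90
10. P2: load  L2  bus=[BusRd,Flush]  L2: P0=I P1=S P2=S  mem[L2]=86
11. P0: store L0 := 91  bus=[BusRdX]  L0: P0=M P1=I P2=I  mem[L0]=90
12. P0: store L0 := 92  bus=[-]  L0: P0=M P1=I P2=I  mem[L0]=90
13. P0: store L2 := 76  bus=[BusRdX]  L2: P0=M P1=I P2=I  mem[L2]=86
14. P2: store L2 := 45  bus=[BusRdX,Flush]  L2: P0=I P1=I P2=M  mem[L2]=76
15. P2: load  L1  bus=[BusRd,Flush]  L1: P0=S P1=I P2=S  mem[L1]=80
16. P0: store L1 := 49  bus=[BusUpgr]  L1: P0=M P1=I P2=I  mem[L1]=80
17. P1: load  L2  bus=[BusRd,Flush]  L2: P0=I P1=S P2=S  mem[L2]=45
18. P0: load  L1  bus=[-]  L1: P0=M P1=I P2=I  mem[L1]=80
19. P1: load  L0  bus=[BusRd,Flush]  L0: P0=S P1=S P2=I  mem[L0]=92
20. P2: load  L1  bus=[BusRd,Flush]  L1: P0=S P1=I P2=S  mem[L1]=49
21. P1: store L0 := 55  bus=[BusUpgr]  L0: P0=I P1=M P2=I  mem[L0]=92
22. P2: load  L1  bus=[-]  L1: P0=S P1=I P2=S  mem[L1]=49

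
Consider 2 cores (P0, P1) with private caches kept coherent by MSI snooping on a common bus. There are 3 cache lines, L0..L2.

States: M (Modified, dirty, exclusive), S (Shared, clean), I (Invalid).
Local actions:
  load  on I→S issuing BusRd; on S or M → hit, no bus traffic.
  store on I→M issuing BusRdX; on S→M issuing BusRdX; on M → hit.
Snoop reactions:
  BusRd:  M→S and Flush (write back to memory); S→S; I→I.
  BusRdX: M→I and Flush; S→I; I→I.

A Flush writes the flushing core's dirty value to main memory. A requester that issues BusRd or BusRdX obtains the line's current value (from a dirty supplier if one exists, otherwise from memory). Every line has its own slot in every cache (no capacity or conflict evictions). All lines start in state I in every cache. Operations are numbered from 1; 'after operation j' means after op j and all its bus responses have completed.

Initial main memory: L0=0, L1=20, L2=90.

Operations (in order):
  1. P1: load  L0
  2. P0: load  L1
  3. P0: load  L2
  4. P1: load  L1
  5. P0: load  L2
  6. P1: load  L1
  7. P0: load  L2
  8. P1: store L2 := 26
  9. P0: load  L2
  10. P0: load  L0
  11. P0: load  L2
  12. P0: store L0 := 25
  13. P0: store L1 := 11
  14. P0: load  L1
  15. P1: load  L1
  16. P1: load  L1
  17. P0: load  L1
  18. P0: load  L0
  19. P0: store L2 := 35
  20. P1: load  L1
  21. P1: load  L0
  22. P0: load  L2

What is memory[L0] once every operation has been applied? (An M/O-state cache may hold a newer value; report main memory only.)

step 1: P1: load  L0  ⟶  IS  (L0)  txn=BusRd  M[L0]=0
step 2: P0: load  L1  ⟶  SI  (L1)  txn=BusRd  M[L1]=20
step 3: P0: load  L2  ⟶  SI  (L2)  txn=BusRd  M[L2]=90
step 4: P1: load  L1  ⟶  SS  (L1)  txn=BusRd  M[L1]=20
step 5: P0: load  L2  ⟶  SI  (L2)  txn=∅  M[L2]=90
step 6: P1: load  L1  ⟶  SS  (L1)  txn=∅  M[L1]=20
step 7: P0: load  L2  ⟶  SI  (L2)  txn=∅  M[L2]=90
step 8: P1: store L2 := 26  ⟶  IM  (L2)  txn=BusRdX  M[L2]=90
step 9: P0: load  L2  ⟶  SS  (L2)  txn=BusRd+Flush  M[L2]=26
step 10: P0: load  L0  ⟶  SS  (L0)  txn=BusRd  M[L0]=0
step 11: P0: load  L2  ⟶  SS  (L2)  txn=∅  M[L2]=26
step 12: P0: store L0 := 25  ⟶  MI  (L0)  txn=BusRdX  M[L0]=0
step 13: P0: store L1 := 11  ⟶  MI  (L1)  txn=BusRdX  M[L1]=20
step 14: P0: load  L1  ⟶  MI  (L1)  txn=∅  M[L1]=20
step 15: P1: load  L1  ⟶  SS  (L1)  txn=BusRd+Flush  M[L1]=11
step 16: P1: load  L1  ⟶  SS  (L1)  txn=∅  M[L1]=11
step 17: P0: load  L1  ⟶  SS  (L1)  txn=∅  M[L1]=11
step 18: P0: load  L0  ⟶  MI  (L0)  txn=∅  M[L0]=0
step 19: P0: store L2 := 35  ⟶  MI  (L2)  txn=BusRdX  M[L2]=26
step 20: P1: load  L1  ⟶  SS  (L1)  txn=∅  M[L1]=11
step 21: P1: load  L0  ⟶  SS  (L0)  txn=BusRd+Flush  M[L0]=25
step 22: P0: load  L2  ⟶  MI  (L2)  txn=∅  M[L2]=26

memory[L0] = 25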